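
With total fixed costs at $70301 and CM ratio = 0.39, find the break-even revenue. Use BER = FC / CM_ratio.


Formula: BER = Fixed Costs / Contribution Margin Ratio
BER = $70301 / 0.39
BER = $180258.97 (to the nearest cent)

$180258.97


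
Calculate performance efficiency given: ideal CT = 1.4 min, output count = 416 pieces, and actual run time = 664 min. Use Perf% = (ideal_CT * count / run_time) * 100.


Formula: Performance = (Ideal CT * Total Count) / Run Time * 100
Ideal output time = 1.4 * 416 = 582.4 min
Performance = 582.4 / 664 * 100 = 87.7%

87.7%


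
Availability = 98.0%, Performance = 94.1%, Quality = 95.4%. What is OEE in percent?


Formula: OEE = Availability * Performance * Quality / 10000
A * P = 98.0% * 94.1% / 100 = 92.22%
OEE = 92.22% * 95.4% / 100 = 88.0%

88.0%


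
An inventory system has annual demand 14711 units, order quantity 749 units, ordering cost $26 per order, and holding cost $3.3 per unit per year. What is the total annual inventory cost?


TC = 14711/749 * 26 + 749/2 * 3.3

$1746.51


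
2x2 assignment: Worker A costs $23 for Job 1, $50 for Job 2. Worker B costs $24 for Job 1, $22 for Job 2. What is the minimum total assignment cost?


Option 1: A->1 + B->2 = $23 + $22 = $45
Option 2: A->2 + B->1 = $50 + $24 = $74
Min cost = min($45, $74) = $45

$45


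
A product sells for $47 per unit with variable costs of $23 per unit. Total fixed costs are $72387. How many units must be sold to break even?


Formula: BEQ = Fixed Costs / (Price - Variable Cost)
Contribution margin = $47 - $23 = $24/unit
BEQ = ceil($72387 / $24/unit) = ceil(3016.12) = 3017 units

3017 units


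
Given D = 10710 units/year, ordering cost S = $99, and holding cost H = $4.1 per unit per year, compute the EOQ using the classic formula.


Formula: EOQ = sqrt(2 * D * S / H)
Numerator: 2 * 10710 * 99 = 2120580
2DS/H = 2120580 / 4.1 = 517214.6
EOQ = sqrt(517214.6) = 719.2 units

719.2 units


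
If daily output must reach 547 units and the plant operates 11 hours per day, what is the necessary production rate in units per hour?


Formula: Production Rate = Daily Demand / Available Hours
Rate = 547 units/day / 11 hours/day
Rate = 49.7 units/hour

49.7 units/hour


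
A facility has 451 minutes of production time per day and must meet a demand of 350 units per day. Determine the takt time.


Formula: Takt Time = Available Production Time / Customer Demand
Takt = 451 min/day / 350 units/day
Takt = 1.29 min/unit

1.29 min/unit


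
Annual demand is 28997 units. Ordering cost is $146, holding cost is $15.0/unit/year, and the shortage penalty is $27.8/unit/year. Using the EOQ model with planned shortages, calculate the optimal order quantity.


Formula: EOQ* = sqrt(2DS/H) * sqrt((H+P)/P)
Base EOQ = sqrt(2*28997*146/15.0) = 751.32 units
Correction = sqrt((15.0+27.8)/27.8) = 1.24079
EOQ* = 751.32 * 1.24079 = 932.2 units

932.2 units


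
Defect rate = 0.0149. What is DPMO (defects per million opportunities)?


DPMO = defect_rate * 1000000 = 0.0149 * 1000000

14900


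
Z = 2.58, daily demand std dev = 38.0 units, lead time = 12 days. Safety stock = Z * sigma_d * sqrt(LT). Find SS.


Formula: SS = z * sigma_d * sqrt(LT)
sqrt(LT) = sqrt(12) = 3.4641
SS = 2.58 * 38.0 * 3.4641
SS = 339.6 units

339.6 units


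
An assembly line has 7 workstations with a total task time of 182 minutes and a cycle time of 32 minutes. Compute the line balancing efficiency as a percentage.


Formula: Efficiency = Sum of Task Times / (N_stations * CT) * 100
Total station capacity = 7 stations * 32 min = 224 min
Efficiency = 182 / 224 * 100 = 81.3%

81.3%


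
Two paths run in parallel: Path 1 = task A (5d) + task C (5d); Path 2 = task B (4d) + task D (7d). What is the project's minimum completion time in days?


Path 1 = 5 + 5 = 10 days
Path 2 = 4 + 7 = 11 days
Duration = max(10, 11) = 11 days

11 days


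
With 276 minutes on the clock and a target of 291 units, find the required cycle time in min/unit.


Formula: CT = Available Time / Number of Units
CT = 276 min / 291 units
CT = 0.95 min/unit

0.95 min/unit


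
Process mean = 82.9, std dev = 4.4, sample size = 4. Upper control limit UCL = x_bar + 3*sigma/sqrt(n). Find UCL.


UCL = 82.9 + 3 * 4.4 / sqrt(4)

89.5


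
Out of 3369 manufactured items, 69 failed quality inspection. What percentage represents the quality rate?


Formula: Quality Rate = Good Pieces / Total Pieces * 100
Good pieces = 3369 - 69 = 3300
QR = 3300 / 3369 * 100 = 98.0%

98.0%


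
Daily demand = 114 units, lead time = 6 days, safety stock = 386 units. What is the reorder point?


Formula: ROP = (Daily Demand * Lead Time) + Safety Stock
Demand during lead time = 114 * 6 = 684 units
ROP = 684 + 386 = 1070 units

1070 units


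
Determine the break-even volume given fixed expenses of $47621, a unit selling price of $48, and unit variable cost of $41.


Formula: BEQ = Fixed Costs / (Price - Variable Cost)
Contribution margin = $48 - $41 = $7/unit
BEQ = ceil($47621 / $7/unit) = ceil(6803.0) = 6803 units

6803 units


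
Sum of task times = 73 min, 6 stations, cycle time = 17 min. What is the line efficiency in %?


Formula: Efficiency = Sum of Task Times / (N_stations * CT) * 100
Total station capacity = 6 stations * 17 min = 102 min
Efficiency = 73 / 102 * 100 = 71.6%

71.6%


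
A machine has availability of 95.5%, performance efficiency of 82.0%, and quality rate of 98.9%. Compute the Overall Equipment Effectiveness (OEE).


Formula: OEE = Availability * Performance * Quality / 10000
A * P = 95.5% * 82.0% / 100 = 78.31%
OEE = 78.31% * 98.9% / 100 = 77.4%

77.4%


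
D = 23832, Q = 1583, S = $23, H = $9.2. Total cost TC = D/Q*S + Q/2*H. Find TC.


TC = 23832/1583 * 23 + 1583/2 * 9.2

$7628.06


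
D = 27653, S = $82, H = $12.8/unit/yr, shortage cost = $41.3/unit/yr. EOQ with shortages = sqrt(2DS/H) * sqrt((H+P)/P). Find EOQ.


Formula: EOQ* = sqrt(2DS/H) * sqrt((H+P)/P)
Base EOQ = sqrt(2*27653*82/12.8) = 595.23 units
Correction = sqrt((12.8+41.3)/41.3) = 1.14452
EOQ* = 595.23 * 1.14452 = 681.3 units

681.3 units


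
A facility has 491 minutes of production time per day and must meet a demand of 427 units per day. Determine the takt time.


Formula: Takt Time = Available Production Time / Customer Demand
Takt = 491 min/day / 427 units/day
Takt = 1.15 min/unit

1.15 min/unit


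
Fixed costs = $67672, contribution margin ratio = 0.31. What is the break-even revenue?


Formula: BER = Fixed Costs / Contribution Margin Ratio
BER = $67672 / 0.31
BER = $218296.77 (to the nearest cent)

$218296.77


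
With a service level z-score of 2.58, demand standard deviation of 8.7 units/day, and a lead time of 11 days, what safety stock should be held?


Formula: SS = z * sigma_d * sqrt(LT)
sqrt(LT) = sqrt(11) = 3.3166
SS = 2.58 * 8.7 * 3.3166
SS = 74.4 units

74.4 units


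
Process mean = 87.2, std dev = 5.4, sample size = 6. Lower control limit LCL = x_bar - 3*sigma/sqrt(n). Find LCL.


LCL = 87.2 - 3 * 5.4 / sqrt(6)

80.59


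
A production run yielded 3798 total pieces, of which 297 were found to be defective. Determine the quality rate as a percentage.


Formula: Quality Rate = Good Pieces / Total Pieces * 100
Good pieces = 3798 - 297 = 3501
QR = 3501 / 3798 * 100 = 92.2%

92.2%


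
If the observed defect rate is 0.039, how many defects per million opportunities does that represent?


DPMO = defect_rate * 1000000 = 0.039 * 1000000

39000


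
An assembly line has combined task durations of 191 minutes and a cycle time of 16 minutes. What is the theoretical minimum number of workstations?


Formula: N_min = ceil(Sum of Task Times / Cycle Time)
N_min = ceil(191 min / 16 min) = ceil(11.9375)
N_min = 12 stations

12


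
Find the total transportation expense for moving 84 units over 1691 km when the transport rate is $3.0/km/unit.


TC = dist * cost * units = 1691 * 3.0 * 84 = $426132.00

$426132.00


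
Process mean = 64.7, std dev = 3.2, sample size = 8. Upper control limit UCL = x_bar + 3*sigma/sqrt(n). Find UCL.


UCL = 64.7 + 3 * 3.2 / sqrt(8)

68.09


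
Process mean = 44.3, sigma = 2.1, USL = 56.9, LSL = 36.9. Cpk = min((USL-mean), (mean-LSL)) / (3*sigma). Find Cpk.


Cpu = (56.9 - 44.3) / (3 * 2.1) = 2.0
Cpl = (44.3 - 36.9) / (3 * 2.1) = 1.17
Cpk = min(2.0, 1.17) = 1.17

1.17


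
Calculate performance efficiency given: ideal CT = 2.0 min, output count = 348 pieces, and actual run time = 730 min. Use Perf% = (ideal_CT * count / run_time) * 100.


Formula: Performance = (Ideal CT * Total Count) / Run Time * 100
Ideal output time = 2.0 * 348 = 696.0 min
Performance = 696.0 / 730 * 100 = 95.3%

95.3%


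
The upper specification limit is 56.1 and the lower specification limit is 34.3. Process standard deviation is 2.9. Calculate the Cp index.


Cp = (56.1 - 34.3) / (6 * 2.9)

1.25


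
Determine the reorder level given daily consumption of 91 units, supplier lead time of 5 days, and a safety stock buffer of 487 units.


Formula: ROP = (Daily Demand * Lead Time) + Safety Stock
Demand during lead time = 91 * 5 = 455 units
ROP = 455 + 487 = 942 units

942 units


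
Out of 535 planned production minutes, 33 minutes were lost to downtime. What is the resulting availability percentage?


Formula: Availability = (Planned Time - Downtime) / Planned Time * 100
Uptime = 535 - 33 = 502 min
Availability = 502 / 535 * 100 = 93.8%

93.8%


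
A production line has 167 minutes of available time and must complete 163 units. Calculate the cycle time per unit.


Formula: CT = Available Time / Number of Units
CT = 167 min / 163 units
CT = 1.02 min/unit

1.02 min/unit


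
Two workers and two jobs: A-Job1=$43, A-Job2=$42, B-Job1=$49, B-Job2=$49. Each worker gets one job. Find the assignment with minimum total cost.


Option 1: A->1 + B->2 = $43 + $49 = $92
Option 2: A->2 + B->1 = $42 + $49 = $91
Min cost = min($92, $91) = $91

$91


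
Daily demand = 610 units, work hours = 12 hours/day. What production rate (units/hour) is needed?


Formula: Production Rate = Daily Demand / Available Hours
Rate = 610 units/day / 12 hours/day
Rate = 50.8 units/hour

50.8 units/hour


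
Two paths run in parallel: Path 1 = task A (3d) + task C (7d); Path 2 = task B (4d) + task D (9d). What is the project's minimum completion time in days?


Path 1 = 3 + 7 = 10 days
Path 2 = 4 + 9 = 13 days
Duration = max(10, 13) = 13 days

13 days


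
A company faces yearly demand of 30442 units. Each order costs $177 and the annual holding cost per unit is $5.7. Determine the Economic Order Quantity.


Formula: EOQ = sqrt(2 * D * S / H)
Numerator: 2 * 30442 * 177 = 10776468
2DS/H = 10776468 / 5.7 = 1890608.4
EOQ = sqrt(1890608.4) = 1375.0 units

1375.0 units


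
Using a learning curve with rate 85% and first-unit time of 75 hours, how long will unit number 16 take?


Formula: T_n = T_1 * (learning_rate)^(log2(n)) where learning_rate = rate/100
Doublings = log2(16) = 4
T_n = 75 * 0.85^4
T_n = 75 * 0.522 = 39.2 hours

39.2 hours


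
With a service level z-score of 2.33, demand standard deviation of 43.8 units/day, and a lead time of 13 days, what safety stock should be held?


Formula: SS = z * sigma_d * sqrt(LT)
sqrt(LT) = sqrt(13) = 3.6056
SS = 2.33 * 43.8 * 3.6056
SS = 368.0 units

368.0 units


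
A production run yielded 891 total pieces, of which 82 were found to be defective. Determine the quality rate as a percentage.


Formula: Quality Rate = Good Pieces / Total Pieces * 100
Good pieces = 891 - 82 = 809
QR = 809 / 891 * 100 = 90.8%

90.8%


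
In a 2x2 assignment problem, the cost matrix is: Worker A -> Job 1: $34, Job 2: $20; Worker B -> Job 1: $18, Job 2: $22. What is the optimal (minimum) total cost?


Option 1: A->1 + B->2 = $34 + $22 = $56
Option 2: A->2 + B->1 = $20 + $18 = $38
Min cost = min($56, $38) = $38

$38


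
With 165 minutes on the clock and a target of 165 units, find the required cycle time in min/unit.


Formula: CT = Available Time / Number of Units
CT = 165 min / 165 units
CT = 1.0 min/unit

1.0 min/unit


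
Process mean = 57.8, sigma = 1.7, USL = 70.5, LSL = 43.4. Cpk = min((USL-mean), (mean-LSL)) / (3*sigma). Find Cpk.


Cpu = (70.5 - 57.8) / (3 * 1.7) = 2.49
Cpl = (57.8 - 43.4) / (3 * 1.7) = 2.82
Cpk = min(2.49, 2.82) = 2.49

2.49


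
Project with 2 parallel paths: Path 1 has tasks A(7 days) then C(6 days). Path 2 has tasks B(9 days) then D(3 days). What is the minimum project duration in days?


Path 1 = 7 + 6 = 13 days
Path 2 = 9 + 3 = 12 days
Duration = max(13, 12) = 13 days

13 days


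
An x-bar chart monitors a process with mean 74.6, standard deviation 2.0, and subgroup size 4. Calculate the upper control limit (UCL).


UCL = 74.6 + 3 * 2.0 / sqrt(4)

77.6


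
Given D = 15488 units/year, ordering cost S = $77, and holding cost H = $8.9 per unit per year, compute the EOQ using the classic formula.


Formula: EOQ = sqrt(2 * D * S / H)
Numerator: 2 * 15488 * 77 = 2385152
2DS/H = 2385152 / 8.9 = 267994.6
EOQ = sqrt(267994.6) = 517.7 units

517.7 units


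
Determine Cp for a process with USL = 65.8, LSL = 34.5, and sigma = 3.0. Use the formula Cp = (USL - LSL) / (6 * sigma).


Cp = (65.8 - 34.5) / (6 * 3.0)

1.74


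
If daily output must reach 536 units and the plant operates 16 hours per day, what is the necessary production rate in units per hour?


Formula: Production Rate = Daily Demand / Available Hours
Rate = 536 units/day / 16 hours/day
Rate = 33.5 units/hour

33.5 units/hour


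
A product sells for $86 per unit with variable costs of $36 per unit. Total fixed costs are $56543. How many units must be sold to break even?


Formula: BEQ = Fixed Costs / (Price - Variable Cost)
Contribution margin = $86 - $36 = $50/unit
BEQ = ceil($56543 / $50/unit) = ceil(1130.86) = 1131 units

1131 units


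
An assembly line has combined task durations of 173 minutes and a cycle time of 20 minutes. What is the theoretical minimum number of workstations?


Formula: N_min = ceil(Sum of Task Times / Cycle Time)
N_min = ceil(173 min / 20 min) = ceil(8.65)
N_min = 9 stations

9


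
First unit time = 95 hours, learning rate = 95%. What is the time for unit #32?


Formula: T_n = T_1 * (learning_rate)^(log2(n)) where learning_rate = rate/100
Doublings = log2(32) = 5
T_n = 95 * 0.95^5
T_n = 95 * 0.7738 = 73.5 hours

73.5 hours


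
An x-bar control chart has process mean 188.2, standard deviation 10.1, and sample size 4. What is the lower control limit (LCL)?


LCL = 188.2 - 3 * 10.1 / sqrt(4)

173.05


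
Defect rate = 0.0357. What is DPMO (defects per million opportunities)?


DPMO = defect_rate * 1000000 = 0.0357 * 1000000

35700


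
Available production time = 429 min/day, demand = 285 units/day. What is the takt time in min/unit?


Formula: Takt Time = Available Production Time / Customer Demand
Takt = 429 min/day / 285 units/day
Takt = 1.51 min/unit

1.51 min/unit


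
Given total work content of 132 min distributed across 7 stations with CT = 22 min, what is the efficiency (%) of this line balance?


Formula: Efficiency = Sum of Task Times / (N_stations * CT) * 100
Total station capacity = 7 stations * 22 min = 154 min
Efficiency = 132 / 154 * 100 = 85.7%

85.7%


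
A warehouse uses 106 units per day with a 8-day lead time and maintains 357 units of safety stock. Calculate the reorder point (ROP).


Formula: ROP = (Daily Demand * Lead Time) + Safety Stock
Demand during lead time = 106 * 8 = 848 units
ROP = 848 + 357 = 1205 units

1205 units


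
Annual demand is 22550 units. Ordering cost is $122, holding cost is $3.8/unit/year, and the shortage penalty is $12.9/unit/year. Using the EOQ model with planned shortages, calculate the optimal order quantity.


Formula: EOQ* = sqrt(2DS/H) * sqrt((H+P)/P)
Base EOQ = sqrt(2*22550*122/3.8) = 1203.31 units
Correction = sqrt((3.8+12.9)/12.9) = 1.13779
EOQ* = 1203.31 * 1.13779 = 1369.1 units

1369.1 units


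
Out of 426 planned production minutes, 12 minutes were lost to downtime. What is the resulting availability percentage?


Formula: Availability = (Planned Time - Downtime) / Planned Time * 100
Uptime = 426 - 12 = 414 min
Availability = 414 / 426 * 100 = 97.2%

97.2%


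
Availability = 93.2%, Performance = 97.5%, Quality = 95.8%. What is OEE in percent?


Formula: OEE = Availability * Performance * Quality / 10000
A * P = 93.2% * 97.5% / 100 = 90.87%
OEE = 90.87% * 95.8% / 100 = 87.1%

87.1%


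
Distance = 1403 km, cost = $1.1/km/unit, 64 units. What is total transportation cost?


TC = dist * cost * units = 1403 * 1.1 * 64 = $98771.20

$98771.20


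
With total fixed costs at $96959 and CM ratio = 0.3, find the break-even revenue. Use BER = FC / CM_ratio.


Formula: BER = Fixed Costs / Contribution Margin Ratio
BER = $96959 / 0.3
BER = $323196.67 (to the nearest cent)

$323196.67


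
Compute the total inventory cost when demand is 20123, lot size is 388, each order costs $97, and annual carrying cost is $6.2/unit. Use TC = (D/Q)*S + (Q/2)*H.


TC = 20123/388 * 97 + 388/2 * 6.2

$6233.55


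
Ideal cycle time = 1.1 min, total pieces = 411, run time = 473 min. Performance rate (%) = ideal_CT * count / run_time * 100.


Formula: Performance = (Ideal CT * Total Count) / Run Time * 100
Ideal output time = 1.1 * 411 = 452.1 min
Performance = 452.1 / 473 * 100 = 95.6%

95.6%


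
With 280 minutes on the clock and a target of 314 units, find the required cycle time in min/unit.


Formula: CT = Available Time / Number of Units
CT = 280 min / 314 units
CT = 0.89 min/unit

0.89 min/unit


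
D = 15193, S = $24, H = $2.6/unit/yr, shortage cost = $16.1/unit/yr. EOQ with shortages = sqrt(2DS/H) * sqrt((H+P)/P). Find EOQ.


Formula: EOQ* = sqrt(2DS/H) * sqrt((H+P)/P)
Base EOQ = sqrt(2*15193*24/2.6) = 529.61 units
Correction = sqrt((2.6+16.1)/16.1) = 1.07772
EOQ* = 529.61 * 1.07772 = 570.8 units

570.8 units


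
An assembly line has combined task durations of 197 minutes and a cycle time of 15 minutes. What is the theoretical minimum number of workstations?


Formula: N_min = ceil(Sum of Task Times / Cycle Time)
N_min = ceil(197 min / 15 min) = ceil(13.1333)
N_min = 14 stations

14


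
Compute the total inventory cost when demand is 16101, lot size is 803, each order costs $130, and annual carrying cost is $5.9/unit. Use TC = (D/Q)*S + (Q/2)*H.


TC = 16101/803 * 130 + 803/2 * 5.9

$4975.49


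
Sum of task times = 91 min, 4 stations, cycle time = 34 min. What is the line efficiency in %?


Formula: Efficiency = Sum of Task Times / (N_stations * CT) * 100
Total station capacity = 4 stations * 34 min = 136 min
Efficiency = 91 / 136 * 100 = 66.9%

66.9%


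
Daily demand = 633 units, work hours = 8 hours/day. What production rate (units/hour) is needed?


Formula: Production Rate = Daily Demand / Available Hours
Rate = 633 units/day / 8 hours/day
Rate = 79.1 units/hour

79.1 units/hour


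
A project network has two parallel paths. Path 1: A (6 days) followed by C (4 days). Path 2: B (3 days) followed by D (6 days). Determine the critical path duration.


Path 1 = 6 + 4 = 10 days
Path 2 = 3 + 6 = 9 days
Duration = max(10, 9) = 10 days

10 days


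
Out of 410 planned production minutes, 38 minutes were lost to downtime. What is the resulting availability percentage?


Formula: Availability = (Planned Time - Downtime) / Planned Time * 100
Uptime = 410 - 38 = 372 min
Availability = 372 / 410 * 100 = 90.7%

90.7%


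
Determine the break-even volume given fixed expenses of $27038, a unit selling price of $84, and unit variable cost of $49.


Formula: BEQ = Fixed Costs / (Price - Variable Cost)
Contribution margin = $84 - $49 = $35/unit
BEQ = ceil($27038 / $35/unit) = ceil(772.51) = 773 units

773 units


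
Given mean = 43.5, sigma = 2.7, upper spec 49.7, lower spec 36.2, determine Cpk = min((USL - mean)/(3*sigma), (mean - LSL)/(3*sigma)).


Cpu = (49.7 - 43.5) / (3 * 2.7) = 0.77
Cpl = (43.5 - 36.2) / (3 * 2.7) = 0.9
Cpk = min(0.77, 0.9) = 0.77

0.77


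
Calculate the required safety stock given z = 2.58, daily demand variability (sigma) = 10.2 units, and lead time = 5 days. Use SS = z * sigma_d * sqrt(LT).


Formula: SS = z * sigma_d * sqrt(LT)
sqrt(LT) = sqrt(5) = 2.2361
SS = 2.58 * 10.2 * 2.2361
SS = 58.8 units

58.8 units


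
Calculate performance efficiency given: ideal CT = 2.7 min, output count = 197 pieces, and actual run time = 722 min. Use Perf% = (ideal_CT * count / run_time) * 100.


Formula: Performance = (Ideal CT * Total Count) / Run Time * 100
Ideal output time = 2.7 * 197 = 531.9 min
Performance = 531.9 / 722 * 100 = 73.7%

73.7%


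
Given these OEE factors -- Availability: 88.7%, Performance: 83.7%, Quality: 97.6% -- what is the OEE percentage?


Formula: OEE = Availability * Performance * Quality / 10000
A * P = 88.7% * 83.7% / 100 = 74.24%
OEE = 74.24% * 97.6% / 100 = 72.5%

72.5%


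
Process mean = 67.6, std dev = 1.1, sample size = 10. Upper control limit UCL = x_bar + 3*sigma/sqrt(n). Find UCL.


UCL = 67.6 + 3 * 1.1 / sqrt(10)

68.64


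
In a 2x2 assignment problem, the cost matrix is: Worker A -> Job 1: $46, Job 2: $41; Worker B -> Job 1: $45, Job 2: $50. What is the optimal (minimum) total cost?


Option 1: A->1 + B->2 = $46 + $50 = $96
Option 2: A->2 + B->1 = $41 + $45 = $86
Min cost = min($96, $86) = $86

$86


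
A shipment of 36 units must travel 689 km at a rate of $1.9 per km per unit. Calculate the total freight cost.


TC = dist * cost * units = 689 * 1.9 * 36 = $47127.60

$47127.60


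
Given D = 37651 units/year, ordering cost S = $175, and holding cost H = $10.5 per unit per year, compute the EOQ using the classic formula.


Formula: EOQ = sqrt(2 * D * S / H)
Numerator: 2 * 37651 * 175 = 13177850
2DS/H = 13177850 / 10.5 = 1255033.3
EOQ = sqrt(1255033.3) = 1120.3 units

1120.3 units


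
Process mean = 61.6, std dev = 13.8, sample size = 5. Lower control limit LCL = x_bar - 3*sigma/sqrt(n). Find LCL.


LCL = 61.6 - 3 * 13.8 / sqrt(5)

43.09


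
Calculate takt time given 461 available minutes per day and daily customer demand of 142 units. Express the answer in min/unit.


Formula: Takt Time = Available Production Time / Customer Demand
Takt = 461 min/day / 142 units/day
Takt = 3.25 min/unit

3.25 min/unit


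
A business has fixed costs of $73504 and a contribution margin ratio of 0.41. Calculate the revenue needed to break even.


Formula: BER = Fixed Costs / Contribution Margin Ratio
BER = $73504 / 0.41
BER = $179278.05 (to the nearest cent)

$179278.05


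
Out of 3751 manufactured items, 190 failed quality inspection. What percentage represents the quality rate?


Formula: Quality Rate = Good Pieces / Total Pieces * 100
Good pieces = 3751 - 190 = 3561
QR = 3561 / 3751 * 100 = 94.9%

94.9%


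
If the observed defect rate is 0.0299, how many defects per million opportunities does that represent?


DPMO = defect_rate * 1000000 = 0.0299 * 1000000

29900


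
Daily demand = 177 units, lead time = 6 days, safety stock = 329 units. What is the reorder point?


Formula: ROP = (Daily Demand * Lead Time) + Safety Stock
Demand during lead time = 177 * 6 = 1062 units
ROP = 1062 + 329 = 1391 units

1391 units


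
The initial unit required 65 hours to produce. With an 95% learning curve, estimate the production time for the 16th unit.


Formula: T_n = T_1 * (learning_rate)^(log2(n)) where learning_rate = rate/100
Doublings = log2(16) = 4
T_n = 65 * 0.95^4
T_n = 65 * 0.8145 = 52.9 hours

52.9 hours


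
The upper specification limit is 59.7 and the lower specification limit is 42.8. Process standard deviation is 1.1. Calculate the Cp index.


Cp = (59.7 - 42.8) / (6 * 1.1)

2.56


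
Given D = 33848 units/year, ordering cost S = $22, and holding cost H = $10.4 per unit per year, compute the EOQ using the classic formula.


Formula: EOQ = sqrt(2 * D * S / H)
Numerator: 2 * 33848 * 22 = 1489312
2DS/H = 1489312 / 10.4 = 143203.1
EOQ = sqrt(143203.1) = 378.4 units

378.4 units


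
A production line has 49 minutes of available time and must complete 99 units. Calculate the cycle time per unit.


Formula: CT = Available Time / Number of Units
CT = 49 min / 99 units
CT = 0.49 min/unit

0.49 min/unit


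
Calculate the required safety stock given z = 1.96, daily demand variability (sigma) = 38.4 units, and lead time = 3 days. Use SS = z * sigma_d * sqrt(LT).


Formula: SS = z * sigma_d * sqrt(LT)
sqrt(LT) = sqrt(3) = 1.7321
SS = 1.96 * 38.4 * 1.7321
SS = 130.4 units

130.4 units


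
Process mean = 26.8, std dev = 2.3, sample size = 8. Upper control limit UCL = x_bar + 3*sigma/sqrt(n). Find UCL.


UCL = 26.8 + 3 * 2.3 / sqrt(8)

29.24


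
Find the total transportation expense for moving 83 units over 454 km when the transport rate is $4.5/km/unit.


TC = dist * cost * units = 454 * 4.5 * 83 = $169569.00

$169569.00


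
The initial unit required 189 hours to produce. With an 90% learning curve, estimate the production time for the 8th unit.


Formula: T_n = T_1 * (learning_rate)^(log2(n)) where learning_rate = rate/100
Doublings = log2(8) = 3
T_n = 189 * 0.9^3
T_n = 189 * 0.729 = 137.8 hours

137.8 hours


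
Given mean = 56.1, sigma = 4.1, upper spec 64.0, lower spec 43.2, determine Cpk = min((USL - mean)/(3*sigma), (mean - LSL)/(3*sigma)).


Cpu = (64.0 - 56.1) / (3 * 4.1) = 0.64
Cpl = (56.1 - 43.2) / (3 * 4.1) = 1.05
Cpk = min(0.64, 1.05) = 0.64

0.64


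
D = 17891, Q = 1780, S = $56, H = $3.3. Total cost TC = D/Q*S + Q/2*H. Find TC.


TC = 17891/1780 * 56 + 1780/2 * 3.3

$3499.86


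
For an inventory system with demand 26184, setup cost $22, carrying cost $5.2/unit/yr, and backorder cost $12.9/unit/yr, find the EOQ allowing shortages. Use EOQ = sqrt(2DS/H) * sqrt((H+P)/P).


Formula: EOQ* = sqrt(2DS/H) * sqrt((H+P)/P)
Base EOQ = sqrt(2*26184*22/5.2) = 470.7 units
Correction = sqrt((5.2+12.9)/12.9) = 1.18453
EOQ* = 470.7 * 1.18453 = 557.6 units

557.6 units


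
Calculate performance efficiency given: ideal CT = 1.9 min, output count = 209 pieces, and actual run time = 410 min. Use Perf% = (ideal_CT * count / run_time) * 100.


Formula: Performance = (Ideal CT * Total Count) / Run Time * 100
Ideal output time = 1.9 * 209 = 397.1 min
Performance = 397.1 / 410 * 100 = 96.9%

96.9%


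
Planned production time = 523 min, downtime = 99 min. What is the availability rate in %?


Formula: Availability = (Planned Time - Downtime) / Planned Time * 100
Uptime = 523 - 99 = 424 min
Availability = 424 / 523 * 100 = 81.1%

81.1%


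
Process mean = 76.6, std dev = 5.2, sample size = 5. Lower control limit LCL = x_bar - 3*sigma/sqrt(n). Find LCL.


LCL = 76.6 - 3 * 5.2 / sqrt(5)

69.62


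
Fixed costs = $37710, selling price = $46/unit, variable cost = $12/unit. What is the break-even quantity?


Formula: BEQ = Fixed Costs / (Price - Variable Cost)
Contribution margin = $46 - $12 = $34/unit
BEQ = ceil($37710 / $34/unit) = ceil(1109.12) = 1110 units

1110 units


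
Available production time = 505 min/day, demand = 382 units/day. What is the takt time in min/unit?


Formula: Takt Time = Available Production Time / Customer Demand
Takt = 505 min/day / 382 units/day
Takt = 1.32 min/unit

1.32 min/unit


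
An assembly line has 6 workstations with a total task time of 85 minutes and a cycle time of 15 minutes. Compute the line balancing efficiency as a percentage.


Formula: Efficiency = Sum of Task Times / (N_stations * CT) * 100
Total station capacity = 6 stations * 15 min = 90 min
Efficiency = 85 / 90 * 100 = 94.4%

94.4%


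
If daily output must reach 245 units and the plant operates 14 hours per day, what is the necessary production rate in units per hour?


Formula: Production Rate = Daily Demand / Available Hours
Rate = 245 units/day / 14 hours/day
Rate = 17.5 units/hour

17.5 units/hour


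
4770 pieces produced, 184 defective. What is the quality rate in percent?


Formula: Quality Rate = Good Pieces / Total Pieces * 100
Good pieces = 4770 - 184 = 4586
QR = 4586 / 4770 * 100 = 96.1%

96.1%


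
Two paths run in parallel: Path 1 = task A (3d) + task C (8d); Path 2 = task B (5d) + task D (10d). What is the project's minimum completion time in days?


Path 1 = 3 + 8 = 11 days
Path 2 = 5 + 10 = 15 days
Duration = max(11, 15) = 15 days

15 days


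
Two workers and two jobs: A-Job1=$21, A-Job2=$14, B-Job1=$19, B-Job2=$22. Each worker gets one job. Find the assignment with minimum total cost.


Option 1: A->1 + B->2 = $21 + $22 = $43
Option 2: A->2 + B->1 = $14 + $19 = $33
Min cost = min($43, $33) = $33

$33


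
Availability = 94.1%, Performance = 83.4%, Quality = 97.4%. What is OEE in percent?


Formula: OEE = Availability * Performance * Quality / 10000
A * P = 94.1% * 83.4% / 100 = 78.48%
OEE = 78.48% * 97.4% / 100 = 76.4%

76.4%


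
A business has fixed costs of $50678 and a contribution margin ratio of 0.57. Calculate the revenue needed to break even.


Formula: BER = Fixed Costs / Contribution Margin Ratio
BER = $50678 / 0.57
BER = $88908.77 (to the nearest cent)

$88908.77


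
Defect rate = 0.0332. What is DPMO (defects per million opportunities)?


DPMO = defect_rate * 1000000 = 0.0332 * 1000000

33200


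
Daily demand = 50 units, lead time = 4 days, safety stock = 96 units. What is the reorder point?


Formula: ROP = (Daily Demand * Lead Time) + Safety Stock
Demand during lead time = 50 * 4 = 200 units
ROP = 200 + 96 = 296 units

296 units


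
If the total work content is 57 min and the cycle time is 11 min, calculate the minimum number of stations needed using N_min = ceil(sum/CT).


Formula: N_min = ceil(Sum of Task Times / Cycle Time)
N_min = ceil(57 min / 11 min) = ceil(5.1818)
N_min = 6 stations

6


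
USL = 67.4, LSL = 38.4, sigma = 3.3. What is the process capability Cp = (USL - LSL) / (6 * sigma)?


Cp = (67.4 - 38.4) / (6 * 3.3)

1.46


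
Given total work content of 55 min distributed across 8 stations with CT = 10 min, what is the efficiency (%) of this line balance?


Formula: Efficiency = Sum of Task Times / (N_stations * CT) * 100
Total station capacity = 8 stations * 10 min = 80 min
Efficiency = 55 / 80 * 100 = 68.8%

68.8%


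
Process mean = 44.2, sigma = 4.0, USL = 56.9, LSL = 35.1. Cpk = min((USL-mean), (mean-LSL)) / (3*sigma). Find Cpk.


Cpu = (56.9 - 44.2) / (3 * 4.0) = 1.06
Cpl = (44.2 - 35.1) / (3 * 4.0) = 0.76
Cpk = min(1.06, 0.76) = 0.76

0.76


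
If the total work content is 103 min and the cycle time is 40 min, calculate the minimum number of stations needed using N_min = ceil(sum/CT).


Formula: N_min = ceil(Sum of Task Times / Cycle Time)
N_min = ceil(103 min / 40 min) = ceil(2.575)
N_min = 3 stations

3


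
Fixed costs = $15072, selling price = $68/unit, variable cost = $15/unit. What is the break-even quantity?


Formula: BEQ = Fixed Costs / (Price - Variable Cost)
Contribution margin = $68 - $15 = $53/unit
BEQ = ceil($15072 / $53/unit) = ceil(284.38) = 285 units

285 units


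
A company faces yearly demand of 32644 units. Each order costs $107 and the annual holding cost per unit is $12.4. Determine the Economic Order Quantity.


Formula: EOQ = sqrt(2 * D * S / H)
Numerator: 2 * 32644 * 107 = 6985816
2DS/H = 6985816 / 12.4 = 563372.3
EOQ = sqrt(563372.3) = 750.6 units

750.6 units


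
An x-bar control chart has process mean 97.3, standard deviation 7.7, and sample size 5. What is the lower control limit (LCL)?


LCL = 97.3 - 3 * 7.7 / sqrt(5)

86.97


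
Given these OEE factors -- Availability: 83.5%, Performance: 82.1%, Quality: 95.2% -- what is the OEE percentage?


Formula: OEE = Availability * Performance * Quality / 10000
A * P = 83.5% * 82.1% / 100 = 68.55%
OEE = 68.55% * 95.2% / 100 = 65.3%

65.3%


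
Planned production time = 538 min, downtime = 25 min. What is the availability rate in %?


Formula: Availability = (Planned Time - Downtime) / Planned Time * 100
Uptime = 538 - 25 = 513 min
Availability = 513 / 538 * 100 = 95.4%

95.4%


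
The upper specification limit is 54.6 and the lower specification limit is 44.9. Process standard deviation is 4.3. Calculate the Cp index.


Cp = (54.6 - 44.9) / (6 * 4.3)

0.38


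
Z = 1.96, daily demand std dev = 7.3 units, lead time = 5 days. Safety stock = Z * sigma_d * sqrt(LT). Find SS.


Formula: SS = z * sigma_d * sqrt(LT)
sqrt(LT) = sqrt(5) = 2.2361
SS = 1.96 * 7.3 * 2.2361
SS = 32.0 units

32.0 units


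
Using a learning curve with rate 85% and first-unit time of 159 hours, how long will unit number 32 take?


Formula: T_n = T_1 * (learning_rate)^(log2(n)) where learning_rate = rate/100
Doublings = log2(32) = 5
T_n = 159 * 0.85^5
T_n = 159 * 0.4437 = 70.5 hours

70.5 hours


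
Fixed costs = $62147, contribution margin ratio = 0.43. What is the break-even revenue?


Formula: BER = Fixed Costs / Contribution Margin Ratio
BER = $62147 / 0.43
BER = $144527.91 (to the nearest cent)

$144527.91


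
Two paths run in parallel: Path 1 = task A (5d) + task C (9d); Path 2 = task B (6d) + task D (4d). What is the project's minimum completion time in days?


Path 1 = 5 + 9 = 14 days
Path 2 = 6 + 4 = 10 days
Duration = max(14, 10) = 14 days

14 days


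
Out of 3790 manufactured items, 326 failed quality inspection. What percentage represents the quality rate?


Formula: Quality Rate = Good Pieces / Total Pieces * 100
Good pieces = 3790 - 326 = 3464
QR = 3464 / 3790 * 100 = 91.4%

91.4%


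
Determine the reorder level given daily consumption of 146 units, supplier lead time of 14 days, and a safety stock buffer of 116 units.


Formula: ROP = (Daily Demand * Lead Time) + Safety Stock
Demand during lead time = 146 * 14 = 2044 units
ROP = 2044 + 116 = 2160 units

2160 units


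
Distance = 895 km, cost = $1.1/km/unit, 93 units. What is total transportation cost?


TC = dist * cost * units = 895 * 1.1 * 93 = $91558.50

$91558.50


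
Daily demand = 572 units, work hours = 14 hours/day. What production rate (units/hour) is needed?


Formula: Production Rate = Daily Demand / Available Hours
Rate = 572 units/day / 14 hours/day
Rate = 40.9 units/hour

40.9 units/hour


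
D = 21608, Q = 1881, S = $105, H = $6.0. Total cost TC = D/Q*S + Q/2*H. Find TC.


TC = 21608/1881 * 105 + 1881/2 * 6.0

$6849.19


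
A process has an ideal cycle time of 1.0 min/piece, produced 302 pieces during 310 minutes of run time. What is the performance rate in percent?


Formula: Performance = (Ideal CT * Total Count) / Run Time * 100
Ideal output time = 1.0 * 302 = 302.0 min
Performance = 302.0 / 310 * 100 = 97.4%

97.4%


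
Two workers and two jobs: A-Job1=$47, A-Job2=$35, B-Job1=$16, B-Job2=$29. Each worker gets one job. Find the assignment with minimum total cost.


Option 1: A->1 + B->2 = $47 + $29 = $76
Option 2: A->2 + B->1 = $35 + $16 = $51
Min cost = min($76, $51) = $51

$51


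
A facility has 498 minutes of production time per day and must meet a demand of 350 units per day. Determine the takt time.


Formula: Takt Time = Available Production Time / Customer Demand
Takt = 498 min/day / 350 units/day
Takt = 1.42 min/unit

1.42 min/unit


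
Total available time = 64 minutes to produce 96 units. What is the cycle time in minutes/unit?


Formula: CT = Available Time / Number of Units
CT = 64 min / 96 units
CT = 0.67 min/unit

0.67 min/unit


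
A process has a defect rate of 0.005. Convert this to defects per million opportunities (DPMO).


DPMO = defect_rate * 1000000 = 0.005 * 1000000

5000


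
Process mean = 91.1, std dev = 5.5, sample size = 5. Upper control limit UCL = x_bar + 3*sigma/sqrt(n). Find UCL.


UCL = 91.1 + 3 * 5.5 / sqrt(5)

98.48


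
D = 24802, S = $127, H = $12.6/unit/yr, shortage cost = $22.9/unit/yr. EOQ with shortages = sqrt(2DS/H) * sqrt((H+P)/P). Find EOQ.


Formula: EOQ* = sqrt(2DS/H) * sqrt((H+P)/P)
Base EOQ = sqrt(2*24802*127/12.6) = 707.09 units
Correction = sqrt((12.6+22.9)/22.9) = 1.24508
EOQ* = 707.09 * 1.24508 = 880.4 units

880.4 units


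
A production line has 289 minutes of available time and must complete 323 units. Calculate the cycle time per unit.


Formula: CT = Available Time / Number of Units
CT = 289 min / 323 units
CT = 0.89 min/unit

0.89 min/unit


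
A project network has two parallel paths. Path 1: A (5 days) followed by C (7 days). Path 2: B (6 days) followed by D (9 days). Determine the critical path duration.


Path 1 = 5 + 7 = 12 days
Path 2 = 6 + 9 = 15 days
Duration = max(12, 15) = 15 days

15 days


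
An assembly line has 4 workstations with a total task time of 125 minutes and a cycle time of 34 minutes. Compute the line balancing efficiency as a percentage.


Formula: Efficiency = Sum of Task Times / (N_stations * CT) * 100
Total station capacity = 4 stations * 34 min = 136 min
Efficiency = 125 / 136 * 100 = 91.9%

91.9%


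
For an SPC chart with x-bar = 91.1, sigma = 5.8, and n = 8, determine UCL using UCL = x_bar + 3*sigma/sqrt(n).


UCL = 91.1 + 3 * 5.8 / sqrt(8)

97.25


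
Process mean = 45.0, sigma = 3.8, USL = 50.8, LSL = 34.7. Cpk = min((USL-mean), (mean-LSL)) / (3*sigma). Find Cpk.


Cpu = (50.8 - 45.0) / (3 * 3.8) = 0.51
Cpl = (45.0 - 34.7) / (3 * 3.8) = 0.9
Cpk = min(0.51, 0.9) = 0.51

0.51


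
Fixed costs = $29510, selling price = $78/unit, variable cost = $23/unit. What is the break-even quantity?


Formula: BEQ = Fixed Costs / (Price - Variable Cost)
Contribution margin = $78 - $23 = $55/unit
BEQ = ceil($29510 / $55/unit) = ceil(536.55) = 537 units

537 units


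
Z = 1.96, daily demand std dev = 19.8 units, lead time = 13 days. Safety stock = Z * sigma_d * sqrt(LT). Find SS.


Formula: SS = z * sigma_d * sqrt(LT)
sqrt(LT) = sqrt(13) = 3.6056
SS = 1.96 * 19.8 * 3.6056
SS = 139.9 units

139.9 units


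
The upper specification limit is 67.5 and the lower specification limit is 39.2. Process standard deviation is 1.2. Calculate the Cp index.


Cp = (67.5 - 39.2) / (6 * 1.2)

3.93


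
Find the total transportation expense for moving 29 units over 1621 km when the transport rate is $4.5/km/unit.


TC = dist * cost * units = 1621 * 4.5 * 29 = $211540.50

$211540.50


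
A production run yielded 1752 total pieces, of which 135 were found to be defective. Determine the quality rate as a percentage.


Formula: Quality Rate = Good Pieces / Total Pieces * 100
Good pieces = 1752 - 135 = 1617
QR = 1617 / 1752 * 100 = 92.3%

92.3%


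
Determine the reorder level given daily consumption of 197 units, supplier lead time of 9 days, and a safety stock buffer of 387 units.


Formula: ROP = (Daily Demand * Lead Time) + Safety Stock
Demand during lead time = 197 * 9 = 1773 units
ROP = 1773 + 387 = 2160 units

2160 units


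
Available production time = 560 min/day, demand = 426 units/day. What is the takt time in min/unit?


Formula: Takt Time = Available Production Time / Customer Demand
Takt = 560 min/day / 426 units/day
Takt = 1.31 min/unit

1.31 min/unit


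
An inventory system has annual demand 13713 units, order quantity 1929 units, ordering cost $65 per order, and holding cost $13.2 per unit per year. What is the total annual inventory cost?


TC = 13713/1929 * 65 + 1929/2 * 13.2

$13193.48


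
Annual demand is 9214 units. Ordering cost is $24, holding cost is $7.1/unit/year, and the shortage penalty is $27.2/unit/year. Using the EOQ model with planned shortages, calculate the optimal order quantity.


Formula: EOQ* = sqrt(2DS/H) * sqrt((H+P)/P)
Base EOQ = sqrt(2*9214*24/7.1) = 249.58 units
Correction = sqrt((7.1+27.2)/27.2) = 1.12296
EOQ* = 249.58 * 1.12296 = 280.3 units

280.3 units
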